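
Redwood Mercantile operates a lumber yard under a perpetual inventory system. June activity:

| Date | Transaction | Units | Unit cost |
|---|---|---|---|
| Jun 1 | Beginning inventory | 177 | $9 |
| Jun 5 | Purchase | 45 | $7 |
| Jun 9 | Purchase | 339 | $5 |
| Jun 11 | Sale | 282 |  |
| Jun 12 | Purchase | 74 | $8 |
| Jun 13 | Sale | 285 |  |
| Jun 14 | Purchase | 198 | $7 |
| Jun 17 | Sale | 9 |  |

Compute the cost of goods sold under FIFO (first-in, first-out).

Jun 11, 282 sold [FIFO — oldest first]: 177 @ $9 + 45 @ $7 + 60 @ $5 = $2,208
Jun 13, 285 sold [FIFO — oldest first]: 279 @ $5 + 6 @ $8 = $1,443
Jun 17, 9 sold [FIFO — oldest first]: 9 @ $8 = $72
Total COGS = $2,208 + $1,443 + $72 = $3,723
Ending inventory: 59 @ $8 + 198 @ $7 = $1,858

COGS = $3,723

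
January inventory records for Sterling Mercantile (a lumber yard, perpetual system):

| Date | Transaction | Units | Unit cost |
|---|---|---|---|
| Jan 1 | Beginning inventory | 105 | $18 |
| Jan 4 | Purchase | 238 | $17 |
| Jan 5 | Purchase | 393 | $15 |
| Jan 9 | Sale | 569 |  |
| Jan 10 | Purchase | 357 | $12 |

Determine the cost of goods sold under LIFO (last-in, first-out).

Jan 9, 569 sold [LIFO — newest first]: 393 @ $15 + 176 @ $17 = $8,887
Ending inventory: 105 @ $18 + 62 @ $17 + 357 @ $12 = $7,228
Check: goods available $16,115 = COGS $8,887 + ending $7,228

COGS = $8,887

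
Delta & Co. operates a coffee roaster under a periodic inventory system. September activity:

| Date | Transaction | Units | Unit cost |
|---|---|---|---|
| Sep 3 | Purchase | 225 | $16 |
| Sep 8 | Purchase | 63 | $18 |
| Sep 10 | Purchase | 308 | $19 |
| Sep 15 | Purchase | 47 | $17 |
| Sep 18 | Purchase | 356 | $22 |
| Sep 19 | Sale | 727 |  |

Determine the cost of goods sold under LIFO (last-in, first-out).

COGS = $14,771

Sep 19, 727 sold [LIFO — newest first]: 356 @ $22 + 47 @ $17 + 308 @ $19 + 16 @ $18 = $14,771
Ending inventory: 225 @ $16 + 47 @ $18 = $4,446
Check: goods available $19,217 = COGS $14,771 + ending $4,446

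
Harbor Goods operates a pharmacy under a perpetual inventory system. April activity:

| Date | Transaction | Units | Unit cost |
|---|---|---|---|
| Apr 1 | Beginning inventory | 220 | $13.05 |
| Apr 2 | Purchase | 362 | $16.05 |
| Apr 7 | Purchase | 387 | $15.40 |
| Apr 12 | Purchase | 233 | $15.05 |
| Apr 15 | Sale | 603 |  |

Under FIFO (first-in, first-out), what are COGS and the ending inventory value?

Apr 15, 603 sold [FIFO — oldest first]: 220 @ $13.05 + 362 @ $16.05 + 21 @ $15.40 = $9,004.50
Ending inventory: 366 @ $15.40 + 233 @ $15.05 = $9,143.05
Check: goods available $18,147.55 = COGS $9,004.50 + ending $9,143.05

COGS = $9,004.50; ending inventory = $9,143.05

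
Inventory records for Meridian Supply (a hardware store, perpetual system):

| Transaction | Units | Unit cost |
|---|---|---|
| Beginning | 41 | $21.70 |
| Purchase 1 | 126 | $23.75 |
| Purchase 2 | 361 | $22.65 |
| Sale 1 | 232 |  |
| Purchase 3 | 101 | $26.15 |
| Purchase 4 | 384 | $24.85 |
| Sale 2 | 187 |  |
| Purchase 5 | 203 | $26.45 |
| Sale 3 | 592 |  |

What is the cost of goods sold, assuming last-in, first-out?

Sale 1 (232) [LIFO — newest first]: 232 @ $22.65 = $5,254.80
Sale 2 (187) [LIFO — newest first]: 187 @ $24.85 = $4,646.95
Sale 3 (592) [LIFO — newest first]: 203 @ $26.45 + 197 @ $24.85 + 101 @ $26.15 + 91 @ $22.65 = $14,967.10
Total COGS = $5,254.80 + $4,646.95 + $14,967.10 = $24,868.85
Ending inventory: 41 @ $21.70 + 126 @ $23.75 + 38 @ $22.65 = $4,742.90

COGS = $24,868.85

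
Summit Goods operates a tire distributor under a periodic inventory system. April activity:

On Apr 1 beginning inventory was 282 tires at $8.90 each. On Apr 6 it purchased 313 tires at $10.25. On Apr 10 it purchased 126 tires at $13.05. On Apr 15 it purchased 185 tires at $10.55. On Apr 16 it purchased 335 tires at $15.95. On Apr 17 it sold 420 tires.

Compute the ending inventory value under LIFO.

Ending inventory = $8,417.35

Apr 17, 420 sold [LIFO — newest first]: 335 @ $15.95 + 85 @ $10.55 = $6,240.00
Ending inventory: 282 @ $8.90 + 313 @ $10.25 + 126 @ $13.05 + 100 @ $10.55 = $8,417.35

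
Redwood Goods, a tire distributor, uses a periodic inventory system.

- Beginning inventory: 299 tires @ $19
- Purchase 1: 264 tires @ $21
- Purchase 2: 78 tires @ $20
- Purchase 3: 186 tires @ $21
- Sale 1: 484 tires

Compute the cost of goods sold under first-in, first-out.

Sale 1 (484) [FIFO — oldest first]: 299 @ $19 + 185 @ $21 = $9,566
Ending inventory: 79 @ $21 + 78 @ $20 + 186 @ $21 = $7,125
Check: goods available $16,691 = COGS $9,566 + ending $7,125

COGS = $9,566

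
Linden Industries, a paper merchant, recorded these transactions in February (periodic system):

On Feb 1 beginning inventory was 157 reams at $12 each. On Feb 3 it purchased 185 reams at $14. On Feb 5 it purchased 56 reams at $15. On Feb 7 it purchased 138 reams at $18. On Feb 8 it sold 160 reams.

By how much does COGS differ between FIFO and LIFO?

$888

FIFO COGS: 157 @ $12 + 3 @ $14 = $1,926
LIFO COGS: 138 @ $18 + 22 @ $15 = $2,814
Difference = |$1,926 − $2,814| = $888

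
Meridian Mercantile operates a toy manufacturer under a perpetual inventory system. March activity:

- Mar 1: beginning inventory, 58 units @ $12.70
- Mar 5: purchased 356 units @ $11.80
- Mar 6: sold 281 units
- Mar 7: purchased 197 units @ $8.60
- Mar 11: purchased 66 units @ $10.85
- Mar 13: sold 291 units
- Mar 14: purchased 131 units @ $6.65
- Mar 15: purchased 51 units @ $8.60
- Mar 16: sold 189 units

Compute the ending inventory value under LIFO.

Mar 6, 281 sold [LIFO — newest first]: 281 @ $11.80 = $3,315.80
Mar 13, 291 sold [LIFO — newest first]: 66 @ $10.85 + 197 @ $8.60 + 28 @ $11.80 = $2,740.70
Mar 16, 189 sold [LIFO — newest first]: 51 @ $8.60 + 131 @ $6.65 + 7 @ $11.80 = $1,392.35
Total COGS = $3,315.80 + $2,740.70 + $1,392.35 = $7,448.85
Ending inventory: 58 @ $12.70 + 40 @ $11.80 = $1,208.60

Ending inventory = $1,208.60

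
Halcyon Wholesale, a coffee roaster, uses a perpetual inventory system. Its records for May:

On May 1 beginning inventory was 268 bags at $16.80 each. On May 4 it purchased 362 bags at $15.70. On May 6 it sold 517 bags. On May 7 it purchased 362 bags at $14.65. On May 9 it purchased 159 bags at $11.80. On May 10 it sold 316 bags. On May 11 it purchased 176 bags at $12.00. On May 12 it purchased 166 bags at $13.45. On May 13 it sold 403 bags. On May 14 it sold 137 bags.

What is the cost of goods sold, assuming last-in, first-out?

May 6, 517 sold [LIFO — newest first]: 362 @ $15.70 + 155 @ $16.80 = $8,287.40
May 10, 316 sold [LIFO — newest first]: 159 @ $11.80 + 157 @ $14.65 = $4,176.25
May 13, 403 sold [LIFO — newest first]: 166 @ $13.45 + 176 @ $12.00 + 61 @ $14.65 = $5,238.35
May 14, 137 sold [LIFO — newest first]: 137 @ $14.65 = $2,007.05
Total COGS = $8,287.40 + $4,176.25 + $5,238.35 + $2,007.05 = $19,709.05
Ending inventory: 113 @ $16.80 + 7 @ $14.65 = $2,000.95
Check: goods available $21,710.00 = COGS $19,709.05 + ending $2,000.95

COGS = $19,709.05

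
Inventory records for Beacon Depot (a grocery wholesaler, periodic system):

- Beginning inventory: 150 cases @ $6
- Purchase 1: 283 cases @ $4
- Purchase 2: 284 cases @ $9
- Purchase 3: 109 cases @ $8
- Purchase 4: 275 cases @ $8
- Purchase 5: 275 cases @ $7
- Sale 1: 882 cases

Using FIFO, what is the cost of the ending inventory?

Ending inventory = $3,677

Sale 1 (882) [FIFO — oldest first]: 150 @ $6 + 283 @ $4 + 284 @ $9 + 109 @ $8 + 56 @ $8 = $5,908
Ending inventory: 219 @ $8 + 275 @ $7 = $3,677
Check: goods available $9,585 = COGS $5,908 + ending $3,677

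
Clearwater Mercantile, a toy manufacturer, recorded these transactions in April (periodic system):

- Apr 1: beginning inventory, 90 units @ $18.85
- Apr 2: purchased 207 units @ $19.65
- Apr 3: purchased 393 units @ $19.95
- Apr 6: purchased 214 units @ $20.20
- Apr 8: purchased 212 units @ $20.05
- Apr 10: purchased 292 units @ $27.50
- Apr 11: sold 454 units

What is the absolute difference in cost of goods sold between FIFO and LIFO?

$2,381.90

FIFO COGS: 90 @ $18.85 + 207 @ $19.65 + 157 @ $19.95 = $8,896.20
LIFO COGS: 292 @ $27.50 + 162 @ $20.05 = $11,278.10
Difference = |$8,896.20 − $11,278.10| = $2,381.90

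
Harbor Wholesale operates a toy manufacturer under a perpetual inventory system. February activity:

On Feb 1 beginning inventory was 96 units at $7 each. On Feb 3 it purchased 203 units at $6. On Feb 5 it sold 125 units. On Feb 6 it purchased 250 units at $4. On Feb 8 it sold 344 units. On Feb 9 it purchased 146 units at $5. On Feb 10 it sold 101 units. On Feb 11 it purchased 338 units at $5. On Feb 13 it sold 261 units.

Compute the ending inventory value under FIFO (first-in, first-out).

Ending inventory = $1,010

Feb 5, 125 sold [FIFO — oldest first]: 96 @ $7 + 29 @ $6 = $846
Feb 8, 344 sold [FIFO — oldest first]: 174 @ $6 + 170 @ $4 = $1,724
Feb 10, 101 sold [FIFO — oldest first]: 80 @ $4 + 21 @ $5 = $425
Feb 13, 261 sold [FIFO — oldest first]: 125 @ $5 + 136 @ $5 = $1,305
Total COGS = $846 + $1,724 + $425 + $1,305 = $4,300
Ending inventory: 202 @ $5 = $1,010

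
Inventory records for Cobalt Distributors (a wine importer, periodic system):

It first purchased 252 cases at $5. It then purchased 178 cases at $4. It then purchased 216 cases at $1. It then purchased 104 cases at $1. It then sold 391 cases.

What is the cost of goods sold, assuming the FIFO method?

COGS = $1,816

Sale 1 (391) [FIFO — oldest first]: 252 @ $5 + 139 @ $4 = $1,816
Ending inventory: 39 @ $4 + 216 @ $1 + 104 @ $1 = $476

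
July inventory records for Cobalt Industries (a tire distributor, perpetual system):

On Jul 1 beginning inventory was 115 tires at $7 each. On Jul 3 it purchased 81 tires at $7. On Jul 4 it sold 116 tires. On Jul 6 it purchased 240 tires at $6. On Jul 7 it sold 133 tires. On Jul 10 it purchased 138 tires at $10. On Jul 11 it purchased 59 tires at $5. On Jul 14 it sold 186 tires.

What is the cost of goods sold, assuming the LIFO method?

Jul 4, 116 sold [LIFO — newest first]: 81 @ $7 + 35 @ $7 = $812
Jul 7, 133 sold [LIFO — newest first]: 133 @ $6 = $798
Jul 14, 186 sold [LIFO — newest first]: 59 @ $5 + 127 @ $10 = $1,565
Total COGS = $812 + $798 + $1,565 = $3,175
Ending inventory: 80 @ $7 + 107 @ $6 + 11 @ $10 = $1,312
Check: goods available $4,487 = COGS $3,175 + ending $1,312

COGS = $3,175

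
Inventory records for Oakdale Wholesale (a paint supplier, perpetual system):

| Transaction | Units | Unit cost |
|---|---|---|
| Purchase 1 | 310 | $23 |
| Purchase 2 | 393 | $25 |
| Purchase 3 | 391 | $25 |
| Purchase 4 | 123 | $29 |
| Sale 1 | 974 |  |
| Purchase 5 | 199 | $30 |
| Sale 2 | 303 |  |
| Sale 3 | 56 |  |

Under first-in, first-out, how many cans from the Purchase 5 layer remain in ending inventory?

83

Sale 1 (974) [FIFO — oldest first]: 310 @ $23 + 393 @ $25 + 271 @ $25 = $23,730
Sale 2 (303) [FIFO — oldest first]: 120 @ $25 + 123 @ $29 + 60 @ $30 = $8,367
Sale 3 (56) [FIFO — oldest first]: 56 @ $30 = $1,680
Total COGS = $23,730 + $8,367 + $1,680 = $33,777
Ending inventory: 83 @ $30 = $2,490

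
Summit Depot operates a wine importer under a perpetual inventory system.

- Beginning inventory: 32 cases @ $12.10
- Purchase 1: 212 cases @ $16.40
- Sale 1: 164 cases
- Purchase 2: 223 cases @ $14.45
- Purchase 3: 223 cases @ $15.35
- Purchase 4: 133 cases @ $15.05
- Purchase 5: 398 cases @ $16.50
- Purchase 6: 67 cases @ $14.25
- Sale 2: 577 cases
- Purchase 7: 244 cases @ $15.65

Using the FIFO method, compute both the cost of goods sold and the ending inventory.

COGS = $11,276.95; ending inventory = $12,574.45

Sale 1 (164) [FIFO — oldest first]: 32 @ $12.10 + 132 @ $16.40 = $2,552.00
Sale 2 (577) [FIFO — oldest first]: 80 @ $16.40 + 223 @ $14.45 + 223 @ $15.35 + 51 @ $15.05 = $8,724.95
Total COGS = $2,552.00 + $8,724.95 = $11,276.95
Ending inventory: 82 @ $15.05 + 398 @ $16.50 + 67 @ $14.25 + 244 @ $15.65 = $12,574.45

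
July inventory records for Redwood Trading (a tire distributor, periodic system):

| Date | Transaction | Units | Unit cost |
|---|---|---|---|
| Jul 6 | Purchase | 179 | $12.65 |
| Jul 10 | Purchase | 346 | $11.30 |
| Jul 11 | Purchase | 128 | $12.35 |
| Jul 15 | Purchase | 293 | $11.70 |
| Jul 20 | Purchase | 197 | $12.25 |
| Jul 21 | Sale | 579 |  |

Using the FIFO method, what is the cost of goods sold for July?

COGS = $6,841.05

Jul 21, 579 sold [FIFO — oldest first]: 179 @ $12.65 + 346 @ $11.30 + 54 @ $12.35 = $6,841.05
Ending inventory: 74 @ $12.35 + 293 @ $11.70 + 197 @ $12.25 = $6,755.25
Check: goods available $13,596.30 = COGS $6,841.05 + ending $6,755.25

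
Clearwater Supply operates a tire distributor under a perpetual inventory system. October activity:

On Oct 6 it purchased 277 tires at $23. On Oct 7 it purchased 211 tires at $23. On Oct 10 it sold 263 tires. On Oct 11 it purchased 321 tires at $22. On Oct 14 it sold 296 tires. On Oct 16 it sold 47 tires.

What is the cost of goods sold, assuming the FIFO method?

COGS = $13,820

Oct 10, 263 sold [FIFO — oldest first]: 263 @ $23 = $6,049
Oct 14, 296 sold [FIFO — oldest first]: 14 @ $23 + 211 @ $23 + 71 @ $22 = $6,737
Oct 16, 47 sold [FIFO — oldest first]: 47 @ $22 = $1,034
Total COGS = $6,049 + $6,737 + $1,034 = $13,820
Ending inventory: 203 @ $22 = $4,466
Check: goods available $18,286 = COGS $13,820 + ending $4,466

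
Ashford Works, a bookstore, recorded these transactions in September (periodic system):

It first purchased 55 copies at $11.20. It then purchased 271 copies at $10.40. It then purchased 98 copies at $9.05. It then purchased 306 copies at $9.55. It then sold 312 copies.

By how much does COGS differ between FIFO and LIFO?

$312.20

FIFO COGS: 55 @ $11.20 + 257 @ $10.40 = $3,288.80
LIFO COGS: 306 @ $9.55 + 6 @ $9.05 = $2,976.60
Difference = |$3,288.80 − $2,976.60| = $312.20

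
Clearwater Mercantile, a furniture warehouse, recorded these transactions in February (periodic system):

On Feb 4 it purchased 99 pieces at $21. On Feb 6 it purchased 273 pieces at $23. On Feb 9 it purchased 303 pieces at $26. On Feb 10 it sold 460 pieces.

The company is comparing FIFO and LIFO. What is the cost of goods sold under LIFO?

COGS = $11,489

FIFO COGS: 99 @ $21 + 273 @ $23 + 88 @ $26 = $10,646
LIFO COGS: 303 @ $26 + 157 @ $23 = $11,489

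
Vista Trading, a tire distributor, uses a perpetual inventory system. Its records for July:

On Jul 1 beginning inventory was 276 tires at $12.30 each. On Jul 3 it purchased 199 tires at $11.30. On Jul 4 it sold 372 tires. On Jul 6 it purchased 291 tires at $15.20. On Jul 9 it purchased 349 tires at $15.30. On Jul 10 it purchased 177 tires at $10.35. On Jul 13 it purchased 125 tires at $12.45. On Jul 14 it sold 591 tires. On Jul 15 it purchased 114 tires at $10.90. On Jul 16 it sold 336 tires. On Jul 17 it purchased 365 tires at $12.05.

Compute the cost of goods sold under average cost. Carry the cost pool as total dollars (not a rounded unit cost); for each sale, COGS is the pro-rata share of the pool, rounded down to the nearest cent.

COGS = $16,978.81

After Jul 1: 276 on hand, pool $3,394.80 (≈ $12.3000 each)
After Jul 3: 475 on hand, pool $5,643.50 (≈ $11.8811 each)
Jul 4, sell 372: 372/475 × $5,643.50 → $4,419.75
After Jul 6: 394 on hand, pool $5,646.95 (≈ $14.3324 each)
After Jul 9: 743 on hand, pool $10,986.65 (≈ $14.7869 each)
After Jul 10: 920 on hand, pool $12,818.60 (≈ $13.9333 each)
After Jul 13: 1045 on hand, pool $14,374.85 (≈ $13.7558 each)
Jul 14, sell 591: 591/1045 × $14,374.85 → $8,129.69
After Jul 15: 568 on hand, pool $7,487.76 (≈ $13.1827 each)
Jul 16, sell 336: 336/568 × $7,487.76 → $4,429.37
After Jul 17: 597 on hand, pool $7,456.64 (≈ $12.4902 each)
Total COGS = $4,419.75 + $8,129.69 + $4,429.37 = $16,978.81
Ending inventory (cost pool remaining) = $7,456.64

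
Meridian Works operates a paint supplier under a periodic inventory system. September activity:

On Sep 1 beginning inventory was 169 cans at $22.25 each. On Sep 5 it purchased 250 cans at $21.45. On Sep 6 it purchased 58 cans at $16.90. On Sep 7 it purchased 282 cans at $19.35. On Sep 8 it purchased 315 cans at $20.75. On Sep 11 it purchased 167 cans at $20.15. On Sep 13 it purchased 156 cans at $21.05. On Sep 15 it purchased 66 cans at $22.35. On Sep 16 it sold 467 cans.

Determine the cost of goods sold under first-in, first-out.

Sep 16, 467 sold [FIFO — oldest first]: 169 @ $22.25 + 250 @ $21.45 + 48 @ $16.90 = $9,933.95
Ending inventory: 10 @ $16.90 + 282 @ $19.35 + 315 @ $20.75 + 167 @ $20.15 + 156 @ $21.05 + 66 @ $22.35 = $20,285.90

COGS = $9,933.95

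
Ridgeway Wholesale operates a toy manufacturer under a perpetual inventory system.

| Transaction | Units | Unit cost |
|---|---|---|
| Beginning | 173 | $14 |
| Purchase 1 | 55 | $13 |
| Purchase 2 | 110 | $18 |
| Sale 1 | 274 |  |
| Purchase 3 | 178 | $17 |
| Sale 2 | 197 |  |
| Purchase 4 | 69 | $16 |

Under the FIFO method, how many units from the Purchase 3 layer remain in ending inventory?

45

Sale 1 (274) [FIFO — oldest first]: 173 @ $14 + 55 @ $13 + 46 @ $18 = $3,965
Sale 2 (197) [FIFO — oldest first]: 64 @ $18 + 133 @ $17 = $3,413
Total COGS = $3,965 + $3,413 = $7,378
Ending inventory: 45 @ $17 + 69 @ $16 = $1,869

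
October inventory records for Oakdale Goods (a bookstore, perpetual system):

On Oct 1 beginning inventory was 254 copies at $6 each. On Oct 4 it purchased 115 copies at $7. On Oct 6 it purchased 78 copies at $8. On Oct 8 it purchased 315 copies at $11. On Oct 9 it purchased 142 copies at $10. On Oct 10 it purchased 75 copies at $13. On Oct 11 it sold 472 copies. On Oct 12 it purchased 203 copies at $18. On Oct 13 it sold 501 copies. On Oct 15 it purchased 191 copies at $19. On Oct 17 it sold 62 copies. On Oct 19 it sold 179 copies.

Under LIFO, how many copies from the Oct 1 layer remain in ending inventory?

Oct 11, 472 sold [LIFO — newest first]: 75 @ $13 + 142 @ $10 + 255 @ $11 = $5,200
Oct 13, 501 sold [LIFO — newest first]: 203 @ $18 + 60 @ $11 + 78 @ $8 + 115 @ $7 + 45 @ $6 = $6,013
Oct 17, 62 sold [LIFO — newest first]: 62 @ $19 = $1,178
Oct 19, 179 sold [LIFO — newest first]: 129 @ $19 + 50 @ $6 = $2,751
Total COGS = $5,200 + $6,013 + $1,178 + $2,751 = $15,142
Ending inventory: 159 @ $6 = $954
Check: goods available $16,096 = COGS $15,142 + ending $954

159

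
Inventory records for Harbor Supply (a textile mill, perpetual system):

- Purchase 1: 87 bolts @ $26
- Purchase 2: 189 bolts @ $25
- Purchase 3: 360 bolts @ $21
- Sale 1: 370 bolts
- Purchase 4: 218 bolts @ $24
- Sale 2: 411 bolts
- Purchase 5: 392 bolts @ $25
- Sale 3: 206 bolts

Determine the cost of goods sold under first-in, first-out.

COGS = $23,104

Sale 1 (370) [FIFO — oldest first]: 87 @ $26 + 189 @ $25 + 94 @ $21 = $8,961
Sale 2 (411) [FIFO — oldest first]: 266 @ $21 + 145 @ $24 = $9,066
Sale 3 (206) [FIFO — oldest first]: 73 @ $24 + 133 @ $25 = $5,077
Total COGS = $8,961 + $9,066 + $5,077 = $23,104
Ending inventory: 259 @ $25 = $6,475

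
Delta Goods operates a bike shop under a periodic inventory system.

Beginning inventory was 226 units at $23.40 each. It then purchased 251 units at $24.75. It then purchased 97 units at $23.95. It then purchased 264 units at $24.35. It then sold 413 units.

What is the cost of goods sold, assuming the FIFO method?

Sale 1 (413) [FIFO — oldest first]: 226 @ $23.40 + 187 @ $24.75 = $9,916.65
Ending inventory: 64 @ $24.75 + 97 @ $23.95 + 264 @ $24.35 = $10,335.55

COGS = $9,916.65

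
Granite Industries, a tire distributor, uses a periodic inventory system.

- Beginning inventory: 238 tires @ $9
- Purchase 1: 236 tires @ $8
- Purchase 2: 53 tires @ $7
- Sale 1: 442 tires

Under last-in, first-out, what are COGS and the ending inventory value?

COGS = $3,636; ending inventory = $765

Sale 1 (442) [LIFO — newest first]: 53 @ $7 + 236 @ $8 + 153 @ $9 = $3,636
Ending inventory: 85 @ $9 = $765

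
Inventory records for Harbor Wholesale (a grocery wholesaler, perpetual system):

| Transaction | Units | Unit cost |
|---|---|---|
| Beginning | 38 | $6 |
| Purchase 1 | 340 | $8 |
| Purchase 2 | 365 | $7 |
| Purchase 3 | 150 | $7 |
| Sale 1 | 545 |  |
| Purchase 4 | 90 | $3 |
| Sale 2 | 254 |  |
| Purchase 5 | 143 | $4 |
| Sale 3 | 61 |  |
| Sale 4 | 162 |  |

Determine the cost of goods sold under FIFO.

Sale 1 (545) [FIFO — oldest first]: 38 @ $6 + 340 @ $8 + 167 @ $7 = $4,117
Sale 2 (254) [FIFO — oldest first]: 198 @ $7 + 56 @ $7 = $1,778
Sale 3 (61) [FIFO — oldest first]: 61 @ $7 = $427
Sale 4 (162) [FIFO — oldest first]: 33 @ $7 + 90 @ $3 + 39 @ $4 = $657
Total COGS = $4,117 + $1,778 + $427 + $657 = $6,979
Ending inventory: 104 @ $4 = $416
Check: goods available $7,395 = COGS $6,979 + ending $416

COGS = $6,979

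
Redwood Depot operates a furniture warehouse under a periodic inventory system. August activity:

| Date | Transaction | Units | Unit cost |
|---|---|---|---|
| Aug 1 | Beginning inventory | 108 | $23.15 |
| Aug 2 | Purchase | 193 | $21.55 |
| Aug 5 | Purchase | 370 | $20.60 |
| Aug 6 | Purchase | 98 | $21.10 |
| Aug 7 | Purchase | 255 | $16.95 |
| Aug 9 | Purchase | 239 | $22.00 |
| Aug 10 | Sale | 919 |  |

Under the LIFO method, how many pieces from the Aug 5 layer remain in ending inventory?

43

Aug 10, 919 sold [LIFO — newest first]: 239 @ $22.00 + 255 @ $16.95 + 98 @ $21.10 + 327 @ $20.60 = $18,384.25
Ending inventory: 108 @ $23.15 + 193 @ $21.55 + 43 @ $20.60 = $7,545.15
Check: goods available $25,929.40 = COGS $18,384.25 + ending $7,545.15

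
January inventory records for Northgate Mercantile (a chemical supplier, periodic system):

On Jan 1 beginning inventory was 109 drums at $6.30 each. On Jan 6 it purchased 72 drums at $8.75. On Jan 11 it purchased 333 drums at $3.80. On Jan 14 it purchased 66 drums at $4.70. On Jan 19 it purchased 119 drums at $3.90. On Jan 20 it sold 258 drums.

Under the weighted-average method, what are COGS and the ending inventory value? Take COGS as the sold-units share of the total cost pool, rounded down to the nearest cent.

Jan 20, sell 258: 258/699 × $3,356.40 → $1,238.84
Ending inventory (cost pool remaining) = $2,117.56
Check: goods available $3,356.40 = COGS $1,238.84 + ending $2,117.56

COGS = $1,238.84; ending inventory = $2,117.56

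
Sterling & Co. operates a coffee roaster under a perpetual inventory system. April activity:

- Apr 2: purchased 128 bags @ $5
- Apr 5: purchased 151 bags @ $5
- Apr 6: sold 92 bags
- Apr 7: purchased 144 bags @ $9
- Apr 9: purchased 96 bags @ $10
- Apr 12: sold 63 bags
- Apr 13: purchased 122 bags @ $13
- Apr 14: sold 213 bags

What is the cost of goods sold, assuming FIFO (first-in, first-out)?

COGS = $2,196

Apr 6, 92 sold [FIFO — oldest first]: 92 @ $5 = $460
Apr 12, 63 sold [FIFO — oldest first]: 36 @ $5 + 27 @ $5 = $315
Apr 14, 213 sold [FIFO — oldest first]: 124 @ $5 + 89 @ $9 = $1,421
Total COGS = $460 + $315 + $1,421 = $2,196
Ending inventory: 55 @ $9 + 96 @ $10 + 122 @ $13 = $3,041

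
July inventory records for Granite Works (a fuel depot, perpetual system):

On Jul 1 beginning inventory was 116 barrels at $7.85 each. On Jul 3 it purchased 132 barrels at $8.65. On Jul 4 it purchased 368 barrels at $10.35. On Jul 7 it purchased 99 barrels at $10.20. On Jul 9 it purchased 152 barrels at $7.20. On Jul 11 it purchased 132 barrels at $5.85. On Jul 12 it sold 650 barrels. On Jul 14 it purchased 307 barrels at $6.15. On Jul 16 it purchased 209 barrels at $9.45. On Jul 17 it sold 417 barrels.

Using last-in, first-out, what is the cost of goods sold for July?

COGS = $8,894.10

Jul 12, 650 sold [LIFO — newest first]: 132 @ $5.85 + 152 @ $7.20 + 99 @ $10.20 + 267 @ $10.35 = $5,639.85
Jul 17, 417 sold [LIFO — newest first]: 209 @ $9.45 + 208 @ $6.15 = $3,254.25
Total COGS = $5,639.85 + $3,254.25 = $8,894.10
Ending inventory: 116 @ $7.85 + 132 @ $8.65 + 101 @ $10.35 + 99 @ $6.15 = $3,706.60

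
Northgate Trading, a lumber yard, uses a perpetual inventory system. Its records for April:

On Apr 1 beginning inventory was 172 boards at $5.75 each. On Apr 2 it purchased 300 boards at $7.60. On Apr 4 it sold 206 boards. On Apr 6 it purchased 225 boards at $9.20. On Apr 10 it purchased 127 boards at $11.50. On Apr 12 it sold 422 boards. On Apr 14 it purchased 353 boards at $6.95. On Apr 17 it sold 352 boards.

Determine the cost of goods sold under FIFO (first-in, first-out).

COGS = $7,883.70

Apr 4, 206 sold [FIFO — oldest first]: 172 @ $5.75 + 34 @ $7.60 = $1,247.40
Apr 12, 422 sold [FIFO — oldest first]: 266 @ $7.60 + 156 @ $9.20 = $3,456.80
Apr 17, 352 sold [FIFO — oldest first]: 69 @ $9.20 + 127 @ $11.50 + 156 @ $6.95 = $3,179.50
Total COGS = $1,247.40 + $3,456.80 + $3,179.50 = $7,883.70
Ending inventory: 197 @ $6.95 = $1,369.15
Check: goods available $9,252.85 = COGS $7,883.70 + ending $1,369.15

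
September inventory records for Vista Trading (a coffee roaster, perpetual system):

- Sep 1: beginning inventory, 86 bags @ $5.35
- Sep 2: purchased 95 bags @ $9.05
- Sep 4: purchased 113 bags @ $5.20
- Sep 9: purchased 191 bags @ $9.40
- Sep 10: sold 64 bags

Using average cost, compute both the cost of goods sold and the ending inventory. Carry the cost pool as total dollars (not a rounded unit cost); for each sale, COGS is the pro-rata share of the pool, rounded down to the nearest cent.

COGS = $488.62; ending inventory = $3,214.23

After Sep 1: 86 on hand, pool $460.10 (≈ $5.3500 each)
After Sep 2: 181 on hand, pool $1,319.85 (≈ $7.2920 each)
After Sep 4: 294 on hand, pool $1,907.45 (≈ $6.4879 each)
After Sep 9: 485 on hand, pool $3,702.85 (≈ $7.6347 each)
Sep 10, sell 64: 64/485 × $3,702.85 → $488.62
Ending inventory (cost pool remaining) = $3,214.23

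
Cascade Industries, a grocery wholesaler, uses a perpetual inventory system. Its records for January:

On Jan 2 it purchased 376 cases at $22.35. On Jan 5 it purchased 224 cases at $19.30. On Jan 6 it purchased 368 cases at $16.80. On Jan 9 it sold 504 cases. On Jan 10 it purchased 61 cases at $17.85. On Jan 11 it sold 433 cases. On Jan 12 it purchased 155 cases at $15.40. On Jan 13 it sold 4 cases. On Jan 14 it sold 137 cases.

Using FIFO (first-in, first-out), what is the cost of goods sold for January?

COGS = $20,752.65

Jan 9, 504 sold [FIFO — oldest first]: 376 @ $22.35 + 128 @ $19.30 = $10,874.00
Jan 11, 433 sold [FIFO — oldest first]: 96 @ $19.30 + 337 @ $16.80 = $7,514.40
Jan 13, 4 sold [FIFO — oldest first]: 4 @ $16.80 = $67.20
Jan 14, 137 sold [FIFO — oldest first]: 27 @ $16.80 + 61 @ $17.85 + 49 @ $15.40 = $2,297.05
Total COGS = $10,874.00 + $7,514.40 + $67.20 + $2,297.05 = $20,752.65
Ending inventory: 106 @ $15.40 = $1,632.40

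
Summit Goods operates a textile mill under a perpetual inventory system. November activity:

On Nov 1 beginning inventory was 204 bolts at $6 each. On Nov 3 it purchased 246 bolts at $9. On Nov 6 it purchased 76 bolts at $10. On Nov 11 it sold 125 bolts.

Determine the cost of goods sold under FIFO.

COGS = $750

Nov 11, 125 sold [FIFO — oldest first]: 125 @ $6 = $750
Ending inventory: 79 @ $6 + 246 @ $9 + 76 @ $10 = $3,448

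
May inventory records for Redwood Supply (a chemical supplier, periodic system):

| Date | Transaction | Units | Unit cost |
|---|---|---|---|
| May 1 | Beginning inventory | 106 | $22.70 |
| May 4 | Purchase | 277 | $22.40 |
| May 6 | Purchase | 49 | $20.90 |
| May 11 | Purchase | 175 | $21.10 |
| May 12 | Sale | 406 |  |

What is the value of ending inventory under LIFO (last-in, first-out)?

Ending inventory = $4,534.20

May 12, 406 sold [LIFO — newest first]: 175 @ $21.10 + 49 @ $20.90 + 182 @ $22.40 = $8,793.40
Ending inventory: 106 @ $22.70 + 95 @ $22.40 = $4,534.20
Check: goods available $13,327.60 = COGS $8,793.40 + ending $4,534.20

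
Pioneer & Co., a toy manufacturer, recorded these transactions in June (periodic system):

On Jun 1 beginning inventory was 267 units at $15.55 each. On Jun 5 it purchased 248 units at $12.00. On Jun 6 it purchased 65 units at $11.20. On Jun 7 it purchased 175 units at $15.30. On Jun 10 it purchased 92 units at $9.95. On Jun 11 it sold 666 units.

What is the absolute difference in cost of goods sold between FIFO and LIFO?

FIFO COGS: 267 @ $15.55 + 248 @ $12.00 + 65 @ $11.20 + 86 @ $15.30 = $9,171.65
LIFO COGS: 92 @ $9.95 + 175 @ $15.30 + 65 @ $11.20 + 248 @ $12.00 + 86 @ $15.55 = $8,634.20
Difference = |$9,171.65 − $8,634.20| = $537.45

$537.45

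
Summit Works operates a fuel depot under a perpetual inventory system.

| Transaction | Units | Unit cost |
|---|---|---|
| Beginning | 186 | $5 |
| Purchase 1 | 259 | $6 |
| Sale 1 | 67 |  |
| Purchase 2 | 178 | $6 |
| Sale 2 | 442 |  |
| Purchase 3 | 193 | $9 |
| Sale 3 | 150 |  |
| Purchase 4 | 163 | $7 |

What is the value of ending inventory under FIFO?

Ending inventory = $2,554

Sale 1 (67) [FIFO — oldest first]: 67 @ $5 = $335
Sale 2 (442) [FIFO — oldest first]: 119 @ $5 + 259 @ $6 + 64 @ $6 = $2,533
Sale 3 (150) [FIFO — oldest first]: 114 @ $6 + 36 @ $9 = $1,008
Total COGS = $335 + $2,533 + $1,008 = $3,876
Ending inventory: 157 @ $9 + 163 @ $7 = $2,554
Check: goods available $6,430 = COGS $3,876 + ending $2,554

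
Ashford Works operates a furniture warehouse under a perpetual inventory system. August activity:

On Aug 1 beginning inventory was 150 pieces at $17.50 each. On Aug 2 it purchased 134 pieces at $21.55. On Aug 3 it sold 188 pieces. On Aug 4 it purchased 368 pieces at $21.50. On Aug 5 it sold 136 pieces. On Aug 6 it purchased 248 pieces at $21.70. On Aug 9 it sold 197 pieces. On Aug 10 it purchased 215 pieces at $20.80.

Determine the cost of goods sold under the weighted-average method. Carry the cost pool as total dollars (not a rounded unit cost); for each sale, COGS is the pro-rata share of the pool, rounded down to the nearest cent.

COGS = $10,718.44

After Aug 1: 150 on hand, pool $2,625.00 (≈ $17.5000 each)
After Aug 2: 284 on hand, pool $5,512.70 (≈ $19.4109 each)
Aug 3, sell 188: 188/284 × $5,512.70 → $3,649.25
After Aug 4: 464 on hand, pool $9,775.45 (≈ $21.0678 each)
Aug 5, sell 136: 136/464 × $9,775.45 → $2,865.21
After Aug 6: 576 on hand, pool $12,291.84 (≈ $21.3400 each)
Aug 9, sell 197: 197/576 × $12,291.84 → $4,203.98
After Aug 10: 594 on hand, pool $12,559.86 (≈ $21.1445 each)
Total COGS = $3,649.25 + $2,865.21 + $4,203.98 = $10,718.44
Ending inventory (cost pool remaining) = $12,559.86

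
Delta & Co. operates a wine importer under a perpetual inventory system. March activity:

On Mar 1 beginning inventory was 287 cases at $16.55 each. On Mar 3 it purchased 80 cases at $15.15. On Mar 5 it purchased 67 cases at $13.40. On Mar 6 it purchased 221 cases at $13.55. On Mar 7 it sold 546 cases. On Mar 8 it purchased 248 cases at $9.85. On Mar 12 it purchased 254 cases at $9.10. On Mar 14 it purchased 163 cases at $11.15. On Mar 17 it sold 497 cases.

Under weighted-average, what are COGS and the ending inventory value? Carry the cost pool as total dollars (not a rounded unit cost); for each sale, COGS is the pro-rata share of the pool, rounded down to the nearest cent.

After Mar 1: 287 on hand, pool $4,749.85 (≈ $16.5500 each)
After Mar 3: 367 on hand, pool $5,961.85 (≈ $16.2448 each)
After Mar 5: 434 on hand, pool $6,859.65 (≈ $15.8056 each)
After Mar 6: 655 on hand, pool $9,854.20 (≈ $15.0446 each)
Mar 7, sell 546: 546/655 × $9,854.20 → $8,214.34
After Mar 8: 357 on hand, pool $4,082.66 (≈ $11.4360 each)
After Mar 12: 611 on hand, pool $6,394.06 (≈ $10.4649 each)
After Mar 14: 774 on hand, pool $8,211.51 (≈ $10.6092 each)
Mar 17, sell 497: 497/774 × $8,211.51 → $5,272.76
Total COGS = $8,214.34 + $5,272.76 = $13,487.10
Ending inventory (cost pool remaining) = $2,938.75
Check: goods available $16,425.85 = COGS $13,487.10 + ending $2,938.75

COGS = $13,487.10; ending inventory = $2,938.75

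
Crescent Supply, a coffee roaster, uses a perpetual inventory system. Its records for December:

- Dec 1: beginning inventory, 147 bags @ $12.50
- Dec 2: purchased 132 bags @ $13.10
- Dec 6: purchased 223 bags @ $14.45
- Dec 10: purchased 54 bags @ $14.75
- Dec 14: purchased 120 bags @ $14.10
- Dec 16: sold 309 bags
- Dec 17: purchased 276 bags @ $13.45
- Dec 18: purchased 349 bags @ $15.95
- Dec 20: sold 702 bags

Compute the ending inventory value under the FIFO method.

Ending inventory = $4,625.50

Dec 16, 309 sold [FIFO — oldest first]: 147 @ $12.50 + 132 @ $13.10 + 30 @ $14.45 = $4,000.20
Dec 20, 702 sold [FIFO — oldest first]: 193 @ $14.45 + 54 @ $14.75 + 120 @ $14.10 + 276 @ $13.45 + 59 @ $15.95 = $9,930.60
Total COGS = $4,000.20 + $9,930.60 = $13,930.80
Ending inventory: 290 @ $15.95 = $4,625.50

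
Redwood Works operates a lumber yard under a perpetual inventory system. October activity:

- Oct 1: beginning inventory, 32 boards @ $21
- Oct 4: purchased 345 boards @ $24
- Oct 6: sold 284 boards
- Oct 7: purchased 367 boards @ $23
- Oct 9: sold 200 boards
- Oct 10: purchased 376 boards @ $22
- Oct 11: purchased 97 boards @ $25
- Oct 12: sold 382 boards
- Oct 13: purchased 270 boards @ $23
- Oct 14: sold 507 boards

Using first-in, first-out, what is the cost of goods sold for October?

COGS = $31,678

Oct 6, 284 sold [FIFO — oldest first]: 32 @ $21 + 252 @ $24 = $6,720
Oct 9, 200 sold [FIFO — oldest first]: 93 @ $24 + 107 @ $23 = $4,693
Oct 12, 382 sold [FIFO — oldest first]: 260 @ $23 + 122 @ $22 = $8,664
Oct 14, 507 sold [FIFO — oldest first]: 254 @ $22 + 97 @ $25 + 156 @ $23 = $11,601
Total COGS = $6,720 + $4,693 + $8,664 + $11,601 = $31,678
Ending inventory: 114 @ $23 = $2,622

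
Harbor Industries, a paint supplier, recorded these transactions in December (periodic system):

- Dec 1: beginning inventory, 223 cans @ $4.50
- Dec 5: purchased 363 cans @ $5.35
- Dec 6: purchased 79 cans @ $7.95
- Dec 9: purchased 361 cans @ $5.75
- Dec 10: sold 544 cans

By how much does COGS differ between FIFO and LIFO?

FIFO COGS: 223 @ $4.50 + 321 @ $5.35 = $2,720.85
LIFO COGS: 361 @ $5.75 + 79 @ $7.95 + 104 @ $5.35 = $3,260.20
Difference = |$2,720.85 − $3,260.20| = $539.35

$539.35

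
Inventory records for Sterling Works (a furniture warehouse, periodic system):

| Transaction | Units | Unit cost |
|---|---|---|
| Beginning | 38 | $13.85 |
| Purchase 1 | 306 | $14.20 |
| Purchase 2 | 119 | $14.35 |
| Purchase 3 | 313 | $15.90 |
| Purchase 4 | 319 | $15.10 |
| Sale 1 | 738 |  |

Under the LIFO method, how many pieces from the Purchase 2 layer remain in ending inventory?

13

Sale 1 (738) [LIFO — newest first]: 319 @ $15.10 + 313 @ $15.90 + 106 @ $14.35 = $11,314.70
Ending inventory: 38 @ $13.85 + 306 @ $14.20 + 13 @ $14.35 = $5,058.05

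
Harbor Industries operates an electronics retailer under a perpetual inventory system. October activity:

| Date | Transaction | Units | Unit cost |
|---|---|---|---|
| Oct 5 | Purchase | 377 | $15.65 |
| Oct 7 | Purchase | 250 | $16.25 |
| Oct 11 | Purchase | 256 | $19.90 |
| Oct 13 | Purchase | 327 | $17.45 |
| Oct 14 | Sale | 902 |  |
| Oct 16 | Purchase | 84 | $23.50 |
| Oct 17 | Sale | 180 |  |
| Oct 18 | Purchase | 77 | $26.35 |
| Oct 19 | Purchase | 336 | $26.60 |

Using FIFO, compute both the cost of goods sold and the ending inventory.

Oct 14, 902 sold [FIFO — oldest first]: 377 @ $15.65 + 250 @ $16.25 + 256 @ $19.90 + 19 @ $17.45 = $15,388.50
Oct 17, 180 sold [FIFO — oldest first]: 180 @ $17.45 = $3,141.00
Total COGS = $15,388.50 + $3,141.00 = $18,529.50
Ending inventory: 128 @ $17.45 + 84 @ $23.50 + 77 @ $26.35 + 336 @ $26.60 = $15,174.15
Check: goods available $33,703.65 = COGS $18,529.50 + ending $15,174.15

COGS = $18,529.50; ending inventory = $15,174.15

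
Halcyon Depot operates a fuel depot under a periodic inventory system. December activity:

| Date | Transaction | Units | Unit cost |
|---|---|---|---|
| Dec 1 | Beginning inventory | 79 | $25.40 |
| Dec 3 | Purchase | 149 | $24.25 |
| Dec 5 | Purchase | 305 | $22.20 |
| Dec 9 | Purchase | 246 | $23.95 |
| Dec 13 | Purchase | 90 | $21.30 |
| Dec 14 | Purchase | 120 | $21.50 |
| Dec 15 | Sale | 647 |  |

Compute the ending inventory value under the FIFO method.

Dec 15, 647 sold [FIFO — oldest first]: 79 @ $25.40 + 149 @ $24.25 + 305 @ $22.20 + 114 @ $23.95 = $15,121.15
Ending inventory: 132 @ $23.95 + 90 @ $21.30 + 120 @ $21.50 = $7,658.40

Ending inventory = $7,658.40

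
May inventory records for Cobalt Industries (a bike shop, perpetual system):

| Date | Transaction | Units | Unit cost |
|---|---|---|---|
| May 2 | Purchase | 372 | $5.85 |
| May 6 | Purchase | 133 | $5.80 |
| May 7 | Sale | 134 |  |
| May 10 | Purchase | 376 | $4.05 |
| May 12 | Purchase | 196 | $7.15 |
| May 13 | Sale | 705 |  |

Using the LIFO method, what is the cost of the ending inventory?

Ending inventory = $1,392.30

May 7, 134 sold [LIFO — newest first]: 133 @ $5.80 + 1 @ $5.85 = $777.25
May 13, 705 sold [LIFO — newest first]: 196 @ $7.15 + 376 @ $4.05 + 133 @ $5.85 = $3,702.25
Total COGS = $777.25 + $3,702.25 = $4,479.50
Ending inventory: 238 @ $5.85 = $1,392.30
Check: goods available $5,871.80 = COGS $4,479.50 + ending $1,392.30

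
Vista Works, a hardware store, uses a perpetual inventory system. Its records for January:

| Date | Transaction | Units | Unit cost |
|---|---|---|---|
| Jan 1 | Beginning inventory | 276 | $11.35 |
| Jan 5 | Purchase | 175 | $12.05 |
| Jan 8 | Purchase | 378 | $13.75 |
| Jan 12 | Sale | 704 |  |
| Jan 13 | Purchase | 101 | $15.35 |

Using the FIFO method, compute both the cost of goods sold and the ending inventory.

Jan 12, 704 sold [FIFO — oldest first]: 276 @ $11.35 + 175 @ $12.05 + 253 @ $13.75 = $8,720.10
Ending inventory: 125 @ $13.75 + 101 @ $15.35 = $3,269.10

COGS = $8,720.10; ending inventory = $3,269.10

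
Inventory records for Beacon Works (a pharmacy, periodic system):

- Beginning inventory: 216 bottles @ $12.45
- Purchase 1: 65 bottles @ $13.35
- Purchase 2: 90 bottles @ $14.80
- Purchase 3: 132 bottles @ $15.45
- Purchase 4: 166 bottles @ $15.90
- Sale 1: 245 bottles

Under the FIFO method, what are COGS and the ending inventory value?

COGS = $3,076.35; ending inventory = $6,491.40

Sale 1 (245) [FIFO — oldest first]: 216 @ $12.45 + 29 @ $13.35 = $3,076.35
Ending inventory: 36 @ $13.35 + 90 @ $14.80 + 132 @ $15.45 + 166 @ $15.90 = $6,491.40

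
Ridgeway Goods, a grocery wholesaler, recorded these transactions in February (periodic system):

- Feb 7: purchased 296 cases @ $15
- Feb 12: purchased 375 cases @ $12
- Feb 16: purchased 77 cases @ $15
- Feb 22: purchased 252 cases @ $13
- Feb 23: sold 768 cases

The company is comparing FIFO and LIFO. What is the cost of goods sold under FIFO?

COGS = $10,355

FIFO COGS: 296 @ $15 + 375 @ $12 + 77 @ $15 + 20 @ $13 = $10,355
LIFO COGS: 252 @ $13 + 77 @ $15 + 375 @ $12 + 64 @ $15 = $9,891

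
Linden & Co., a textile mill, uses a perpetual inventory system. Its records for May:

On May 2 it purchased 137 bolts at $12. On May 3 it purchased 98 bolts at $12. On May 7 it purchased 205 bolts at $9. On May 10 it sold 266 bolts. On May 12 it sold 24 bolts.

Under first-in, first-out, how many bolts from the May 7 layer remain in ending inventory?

150

May 10, 266 sold [FIFO — oldest first]: 137 @ $12 + 98 @ $12 + 31 @ $9 = $3,099
May 12, 24 sold [FIFO — oldest first]: 24 @ $9 = $216
Total COGS = $3,099 + $216 = $3,315
Ending inventory: 150 @ $9 = $1,350
Check: goods available $4,665 = COGS $3,315 + ending $1,350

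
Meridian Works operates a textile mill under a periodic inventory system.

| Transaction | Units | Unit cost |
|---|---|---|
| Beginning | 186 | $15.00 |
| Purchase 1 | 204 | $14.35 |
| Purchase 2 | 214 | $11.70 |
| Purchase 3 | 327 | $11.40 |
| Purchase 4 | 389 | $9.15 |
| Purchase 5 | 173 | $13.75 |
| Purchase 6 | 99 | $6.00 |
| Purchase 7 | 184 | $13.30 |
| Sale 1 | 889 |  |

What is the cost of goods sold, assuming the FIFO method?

COGS = $11,470.20

Sale 1 (889) [FIFO — oldest first]: 186 @ $15.00 + 204 @ $14.35 + 214 @ $11.70 + 285 @ $11.40 = $11,470.20
Ending inventory: 42 @ $11.40 + 389 @ $9.15 + 173 @ $13.75 + 99 @ $6.00 + 184 @ $13.30 = $9,458.10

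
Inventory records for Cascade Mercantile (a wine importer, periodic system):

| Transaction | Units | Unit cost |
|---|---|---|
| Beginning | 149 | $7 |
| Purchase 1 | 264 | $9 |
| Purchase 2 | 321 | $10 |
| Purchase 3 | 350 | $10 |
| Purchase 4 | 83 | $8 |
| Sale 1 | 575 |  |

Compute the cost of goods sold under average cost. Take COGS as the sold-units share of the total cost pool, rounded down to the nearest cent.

COGS = $5,317.88

Sale 1, sell 575: 575/1167 × $10,793.00 → $5,317.88
Ending inventory (cost pool remaining) = $5,475.12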